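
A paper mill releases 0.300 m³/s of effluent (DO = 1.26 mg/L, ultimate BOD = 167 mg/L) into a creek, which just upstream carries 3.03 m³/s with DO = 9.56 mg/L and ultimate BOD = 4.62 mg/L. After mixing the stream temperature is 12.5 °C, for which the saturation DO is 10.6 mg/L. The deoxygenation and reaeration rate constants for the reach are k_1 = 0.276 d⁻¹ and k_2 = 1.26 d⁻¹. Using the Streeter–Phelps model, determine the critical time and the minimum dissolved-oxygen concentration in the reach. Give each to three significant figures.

Mixed DO = (3.03×9.56 + 0.300×1.26)/(3.03+0.300) = 29.34/3.330 = 8.812 mg/L.
Mixed L₀ = (3.03×4.62 + 0.300×167)/(3.330) = 64.10/3.330 = 19.25 mg/L.
Initial deficit D₀ = C_s − DO₀ = 10.6 − 8.812 = 1.788 mg/L.
t_c = (1/0.9840) ln[(1.26/0.276)(1 − 1.788×0.9840/(0.276×19.25))] = 1.016 × ln(3.054) = 1.134 d.
D_c = (0.276/1.26) × 19.25 × e^(−0.276×1.134) = 0.2190 × 19.25 × 0.7312 = 3.083 mg/L.
Minimum DO = 10.6 − 3.083 = 7.517 mg/L.

t_c ≈ 1.13 d; minimum DO ≈ 7.52 mg/L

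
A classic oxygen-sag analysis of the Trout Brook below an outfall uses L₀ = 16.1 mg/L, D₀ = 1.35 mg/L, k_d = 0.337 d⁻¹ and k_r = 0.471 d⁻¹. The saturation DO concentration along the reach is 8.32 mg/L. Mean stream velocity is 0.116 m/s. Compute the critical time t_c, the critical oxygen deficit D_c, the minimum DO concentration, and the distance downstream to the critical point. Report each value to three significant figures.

t_c ≈ 2.25 d; D_c ≈ 5.41 mg/L; min DO ≈ 2.91 mg/L; x_c ≈ 22.5 km

t_c = [1/(k_r−k_d)] ln[(k_r/k_d)(1 − D₀(k_r−k_d)/(k_d L₀))]
= [1/(0.471−0.337)] ln[(0.471/0.337)(1 − 1.35×0.1340/(0.337×16.1))]
= (1/0.1340) ln[1.398 × 0.9667] = 7.463 × ln(1.351) = 7.463 × 0.3009 = 2.245 d.
L(t_c) = L₀ e^(−k_d t_c) = 16.1 × 0.4692 = 7.555 mg/L, and at the critical point k_r D_c = k_d L, so D_c = (0.337/0.471) × 7.555 = 5.405 mg/L.
Minimum DO = C_s − D_c = 8.32 − 5.405 = 2.915 mg/L.
x_c = v t_c = 0.116 m/s × 2.245 d × 86400 s/d = 22500 m ≈ 22.5 km.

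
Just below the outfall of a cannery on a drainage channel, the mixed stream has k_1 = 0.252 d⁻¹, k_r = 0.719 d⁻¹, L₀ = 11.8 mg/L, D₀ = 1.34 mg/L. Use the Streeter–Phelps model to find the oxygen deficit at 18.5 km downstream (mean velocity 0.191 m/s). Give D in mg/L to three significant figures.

D ≈ 2.55 mg/L

Travel time t = x/v = 18.5 km / (0.191 m/s) = 18500 m / 0.191 m/s = 96860 s = 1.121 d.
k_1 L₀/(k_r−k_1) = 0.252×11.8/(0.719−0.252) = 2.974/0.4670 = 6.367 mg/L.
e^(−k_1 t) = e^(−0.252×1.121) = 0.7539; e^(−k_r t) = e^(−0.719×1.121) = 0.4466.
D = 6.367 × (0.7539 − 0.4466) + 1.34 × 0.4466 = 1.957 + 0.5985 = 2.555 mg/L.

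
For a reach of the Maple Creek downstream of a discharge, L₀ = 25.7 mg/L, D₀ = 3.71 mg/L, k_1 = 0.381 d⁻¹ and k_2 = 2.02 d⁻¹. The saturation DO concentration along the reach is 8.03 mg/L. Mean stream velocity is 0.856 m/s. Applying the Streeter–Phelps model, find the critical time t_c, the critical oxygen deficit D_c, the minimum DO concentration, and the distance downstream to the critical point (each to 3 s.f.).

t_c = [1/(k_2−k_1)] ln[(k_2/k_1)(1 − D₀(k_2−k_1)/(k_1 L₀))]
= [1/(2.02−0.381)] ln[(2.02/0.381)(1 − 3.71×1.639/(0.381×25.7))]
= (1/1.639) ln[5.302 × 0.3790] = 0.6101 × ln(2.009) = 0.6101 × 0.6978 = 0.4258 d.
D_c = (k_1/k_2) L₀ e^(−k_1 t_c) = (0.381/2.02) × 25.7 × e^(−0.381×0.4258) = 0.1886 × 25.7 × 0.8503 = 4.122 mg/L.
Minimum DO = C_s − D_c = 8.03 − 4.122 = 3.908 mg/L.
x_c = v t_c = 0.856 m/s × 0.4258 d × 86400 s/d = 31490 m ≈ 31.5 km.

t_c ≈ 0.426 d; D_c ≈ 4.12 mg/L; min DO ≈ 3.91 mg/L; x_c ≈ 31.5 km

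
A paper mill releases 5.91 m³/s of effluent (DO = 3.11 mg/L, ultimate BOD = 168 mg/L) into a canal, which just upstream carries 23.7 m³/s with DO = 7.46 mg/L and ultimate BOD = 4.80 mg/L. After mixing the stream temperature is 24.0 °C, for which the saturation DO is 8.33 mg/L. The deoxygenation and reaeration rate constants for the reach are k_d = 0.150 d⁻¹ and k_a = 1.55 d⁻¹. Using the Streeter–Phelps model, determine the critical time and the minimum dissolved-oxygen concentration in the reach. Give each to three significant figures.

Mixed DO = (23.7×7.46 + 5.91×3.11)/(23.7+5.91) = 195.2/29.61 = 6.592 mg/L.
Mixed L₀ = (23.7×4.80 + 5.91×168)/(29.61) = 1107/29.61 = 37.37 mg/L.
Initial deficit D₀ = C_s − DO₀ = 8.33 − 6.592 = 1.738 mg/L.
t_c = (1/1.400) ln[(1.55/0.150)(1 − 1.738×1.400/(0.150×37.37))] = 0.7143 × ln(5.848) = 1.261 d.
D_c = (0.150/1.55) × 37.37 × e^(−0.150×1.261) = 0.09677 × 37.37 × 0.8276 = 2.993 mg/L.
Minimum DO = 8.33 − 2.993 = 5.337 mg/L.

t_c ≈ 1.26 d; minimum DO ≈ 5.34 mg/L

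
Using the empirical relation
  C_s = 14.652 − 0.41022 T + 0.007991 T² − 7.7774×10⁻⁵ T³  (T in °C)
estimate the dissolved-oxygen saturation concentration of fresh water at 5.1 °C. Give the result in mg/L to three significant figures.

C_s = 14.652 − 0.41022×5.1 + 0.007991×5.1² − 7.7774×10⁻⁵×5.1³ = 12.76 mg/L.

C_s ≈ 12.8 mg/L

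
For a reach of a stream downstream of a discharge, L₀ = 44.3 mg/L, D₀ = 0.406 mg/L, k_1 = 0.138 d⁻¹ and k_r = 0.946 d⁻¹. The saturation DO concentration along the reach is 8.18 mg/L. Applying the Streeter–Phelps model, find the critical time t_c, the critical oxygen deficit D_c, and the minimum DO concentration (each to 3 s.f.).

t_c ≈ 2.31 d; D_c ≈ 4.70 mg/L; min DO ≈ 3.48 mg/L

t_c = [1/(k_r−k_1)] ln[(k_r/k_1)(1 − D₀(k_r−k_1)/(k_1 L₀))]
= [1/(0.946−0.138)] ln[(0.946/0.138)(1 − 0.406×0.8080/(0.138×44.3))]
= (1/0.8080) ln[6.855 × 0.9463] = 1.238 × ln(6.487) = 1.238 × 1.870 = 2.314 d.
L(t_c) = L₀ e^(−k_1 t_c) = 44.3 × 0.7266 = 32.19 mg/L, and at the critical point k_r D_c = k_1 L, so D_c = (0.138/0.946) × 32.19 = 4.696 mg/L.
Minimum DO = C_s − D_c = 8.18 − 4.696 = 3.484 mg/L.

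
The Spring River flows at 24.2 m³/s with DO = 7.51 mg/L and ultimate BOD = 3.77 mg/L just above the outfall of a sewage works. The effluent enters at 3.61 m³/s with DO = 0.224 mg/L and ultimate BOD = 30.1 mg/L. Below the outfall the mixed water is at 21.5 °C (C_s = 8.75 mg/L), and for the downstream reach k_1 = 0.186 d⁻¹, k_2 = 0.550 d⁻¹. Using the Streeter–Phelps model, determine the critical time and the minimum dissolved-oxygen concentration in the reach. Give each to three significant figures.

Mixed DO = (24.2×7.51 + 3.61×0.224)/(24.2+3.61) = 182.6/27.81 = 6.564 mg/L.
Mixed L₀ = (24.2×3.77 + 3.61×30.1)/(27.81) = 199.9/27.81 = 7.188 mg/L.
Initial deficit D₀ = C_s − DO₀ = 8.75 − 6.564 = 2.186 mg/L.
t_c = (1/0.3640) ln[(0.550/0.186)(1 − 2.186×0.3640/(0.186×7.188))] = 2.747 × ln(1.197) = 0.4946 d.
D_c = (0.186/0.550) × 7.188 × e^(−0.186×0.4946) = 0.3382 × 7.188 × 0.9121 = 2.217 mg/L.
Minimum DO = 8.75 − 2.217 = 6.533 mg/L.

t_c ≈ 0.495 d; minimum DO ≈ 6.53 mg/L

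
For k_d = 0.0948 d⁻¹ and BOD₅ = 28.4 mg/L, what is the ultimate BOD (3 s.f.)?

BOD₅ = L₀(1 − e^(−5k_d)) ⇒ L₀ = BOD₅ / (1 − e^(−5×0.0948))
= 28.4 / (1 − 0.6225) = 28.4 / 0.3775 = 75.23 mg/L.

L₀ ≈ 75.2 mg/L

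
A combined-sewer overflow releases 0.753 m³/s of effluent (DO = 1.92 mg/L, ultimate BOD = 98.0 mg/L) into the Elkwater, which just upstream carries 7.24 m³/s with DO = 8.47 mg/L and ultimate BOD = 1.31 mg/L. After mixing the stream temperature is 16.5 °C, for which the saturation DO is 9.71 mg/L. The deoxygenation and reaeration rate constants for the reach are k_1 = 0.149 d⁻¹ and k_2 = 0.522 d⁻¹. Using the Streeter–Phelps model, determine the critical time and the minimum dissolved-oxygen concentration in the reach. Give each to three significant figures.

t_c ≈ 1.78 d; minimum DO ≈ 7.43 mg/L

Mixed DO = (7.24×8.47 + 0.753×1.92)/(7.24+0.753) = 62.77/7.993 = 7.853 mg/L.
Mixed L₀ = (7.24×1.31 + 0.753×98.0)/(7.993) = 83.28/7.993 = 10.42 mg/L.
Initial deficit D₀ = C_s − DO₀ = 9.71 − 7.853 = 1.857 mg/L.
t_c = (1/0.3730) ln[(0.522/0.149)(1 − 1.857×0.3730/(0.149×10.42))] = 2.681 × ln(1.940) = 1.777 d.
D_c = (0.149/0.522) × 10.42 × e^(−0.149×1.777) = 0.2854 × 10.42 × 0.7674 = 2.282 mg/L.
Minimum DO = 9.71 − 2.282 = 7.428 mg/L.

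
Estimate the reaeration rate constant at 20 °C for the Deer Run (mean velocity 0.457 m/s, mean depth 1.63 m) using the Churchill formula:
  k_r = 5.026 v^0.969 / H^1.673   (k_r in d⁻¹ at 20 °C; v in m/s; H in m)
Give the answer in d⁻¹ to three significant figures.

k_r ≈ 1.04 d⁻¹

k_r = 5.026 × 0.457^0.969 / 1.63^1.673 = 5.026 × 0.4682 / 2.265 = 1.039 d⁻¹.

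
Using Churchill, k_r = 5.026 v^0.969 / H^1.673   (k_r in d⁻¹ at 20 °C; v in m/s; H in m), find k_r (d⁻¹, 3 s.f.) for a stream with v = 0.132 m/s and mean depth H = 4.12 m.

k_r = 5.026 × 0.132^0.969 / 4.12^1.673 = 5.026 × 0.1406 / 10.68 = 0.06612 d⁻¹.

k_r ≈ 0.0661 d⁻¹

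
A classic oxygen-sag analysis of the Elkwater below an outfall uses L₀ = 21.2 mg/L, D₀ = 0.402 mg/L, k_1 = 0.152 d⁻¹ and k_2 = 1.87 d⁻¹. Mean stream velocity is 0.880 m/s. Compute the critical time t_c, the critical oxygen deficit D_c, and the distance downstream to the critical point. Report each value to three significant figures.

t_c ≈ 1.32 d; D_c ≈ 1.41 mg/L; x_c ≈ 100 km

t_c = [1/(k_2−k_1)] ln[(k_2/k_1)(1 − D₀(k_2−k_1)/(k_1 L₀))]
= [1/(1.87−0.152)] ln[(1.87/0.152)(1 − 0.402×1.718/(0.152×21.2))]
= (1/1.718) ln[12.30 × 0.7857] = 0.5821 × ln(9.666) = 0.5821 × 2.269 = 1.320 d.
L(t_c) = L₀ e^(−k_1 t_c) = 21.2 × 0.8181 = 17.34 mg/L, and at the critical point k_2 D_c = k_1 L, so D_c = (0.152/1.87) × 17.34 = 1.410 mg/L.
x_c = v t_c = 0.880 m/s × 1.320 d × 86400 s/d = 100400 m ≈ 100 km.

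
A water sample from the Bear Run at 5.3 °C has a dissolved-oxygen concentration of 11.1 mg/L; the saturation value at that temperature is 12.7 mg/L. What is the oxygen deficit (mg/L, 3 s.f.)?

D ≈ 1.60 mg/L

D = C_s − C = 12.7 − 11.1 = 1.60 mg/L.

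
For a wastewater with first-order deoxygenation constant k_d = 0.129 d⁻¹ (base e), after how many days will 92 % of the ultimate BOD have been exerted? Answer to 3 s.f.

y/L₀ = 1 − e^(−k_d t) = 0.92 ⇒ e^(−k_d t) = 0.0800
t = −ln(0.0800) / 0.129 = 2.526 / 0.129 = 19.58 d.

t ≈ 19.6 d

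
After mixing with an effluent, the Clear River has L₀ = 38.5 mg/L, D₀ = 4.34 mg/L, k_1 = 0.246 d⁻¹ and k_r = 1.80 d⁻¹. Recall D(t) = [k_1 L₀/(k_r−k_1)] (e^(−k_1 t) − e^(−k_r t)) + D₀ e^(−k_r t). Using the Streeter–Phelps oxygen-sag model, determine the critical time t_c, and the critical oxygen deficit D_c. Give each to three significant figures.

t_c ≈ 0.479 d; D_c ≈ 4.68 mg/L

t_c = [1/(k_r−k_1)] ln[(k_r/k_1)(1 − D₀(k_r−k_1)/(k_1 L₀))]
= [1/(1.80−0.246)] ln[(1.80/0.246)(1 − 4.34×1.554/(0.246×38.5))]
= (1/1.554) ln[7.317 × 0.2879] = 0.6435 × ln(2.107) = 0.6435 × 0.7450 = 0.4794 d.
D_c = (k_1/k_r) L₀ e^(−k_1 t_c) = (0.246/1.80) × 38.5 × e^(−0.246×0.4794) = 0.1367 × 38.5 × 0.8887 = 4.676 mg/L.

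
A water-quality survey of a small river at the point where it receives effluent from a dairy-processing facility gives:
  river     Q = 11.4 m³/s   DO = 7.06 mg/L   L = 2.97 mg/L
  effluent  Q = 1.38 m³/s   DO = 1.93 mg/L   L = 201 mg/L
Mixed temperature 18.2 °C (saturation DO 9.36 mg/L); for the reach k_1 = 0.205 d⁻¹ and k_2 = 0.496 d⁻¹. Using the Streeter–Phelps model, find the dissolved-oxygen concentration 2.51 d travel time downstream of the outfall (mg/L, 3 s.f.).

DO ≈ 3.22 mg/L

Mixed DO = (11.4×7.06 + 1.38×1.93)/(11.4+1.38) = 83.15/12.78 = 6.506 mg/L.
Mixed L₀ = (11.4×2.97 + 1.38×201)/(12.78) = 311.2/12.78 = 24.35 mg/L.
Initial deficit D₀ = C_s − DO₀ = 9.36 − 6.506 = 2.854 mg/L.
D(2.51) = [0.205×24.35/(0.496−0.205)](e^(−0.205×2.51) − e^(−0.496×2.51)) + 2.854 e^(−0.496×2.51)
= 17.16 × (0.5978 − 0.2880) + 2.854 × 0.2880 = 6.137 mg/L.
DO = 9.36 − 6.137 = 3.223 mg/L.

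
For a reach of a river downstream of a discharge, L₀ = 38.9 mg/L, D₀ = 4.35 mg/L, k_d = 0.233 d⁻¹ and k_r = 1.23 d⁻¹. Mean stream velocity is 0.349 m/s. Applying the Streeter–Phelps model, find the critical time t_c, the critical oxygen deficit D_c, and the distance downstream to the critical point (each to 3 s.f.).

At the critical point dD/dt = 0, so k_d L₀ e^(−k_d t) = k_r D. Substituting D(t) from the Streeter–Phelps equation and solving for t gives
t_c = ln[(k_r/k_d)(1 − D₀(k_r−k_d)/(k_d L₀))] / (k_r−k_d).
Here k_r−k_d = 0.9970 d⁻¹ and 1 − D₀(k_r−k_d)/(k_d L₀) = 1 − 4.35×0.9970/(0.233×38.9) = 0.5215, so
t_c = ln(5.279 × 0.5215) / 0.9970 = 1.013 / 0.9970 = 1.016 d.
D_c = (k_d/k_r) L₀ e^(−k_d t_c) = (0.233/1.23) × 38.9 × e^(−0.233×1.016) = 0.1894 × 38.9 × 0.7893 = 5.816 mg/L.
x_c = v t_c = 0.349 m/s × 1.016 d × 86400 s/d = 30630 m ≈ 30.6 km.

t_c ≈ 1.02 d; D_c ≈ 5.82 mg/L; x_c ≈ 30.6 km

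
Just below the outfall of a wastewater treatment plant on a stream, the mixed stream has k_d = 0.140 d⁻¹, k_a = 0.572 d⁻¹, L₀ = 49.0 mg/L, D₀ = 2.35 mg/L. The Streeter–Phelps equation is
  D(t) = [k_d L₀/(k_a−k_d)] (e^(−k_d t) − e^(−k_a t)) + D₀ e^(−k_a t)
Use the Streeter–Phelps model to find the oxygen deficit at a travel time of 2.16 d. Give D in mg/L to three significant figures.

k_d L₀/(k_a−k_d) = 0.140×49.0/(0.572−0.140) = 6.860/0.4320 = 15.88 mg/L.
e^(−k_d t) = e^(−0.140×2.160) = 0.7390; e^(−k_a t) = e^(−0.572×2.160) = 0.2907.
D = 15.88 × (0.7390 − 0.2907) + 2.35 × 0.2907 = 7.120 + 0.6831 = 7.803 mg/L.

D ≈ 7.80 mg/L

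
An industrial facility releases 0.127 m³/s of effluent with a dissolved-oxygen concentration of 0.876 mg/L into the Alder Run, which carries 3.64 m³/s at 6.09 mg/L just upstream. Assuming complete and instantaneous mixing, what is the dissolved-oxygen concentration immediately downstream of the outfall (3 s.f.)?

Flow-weighted mixing: C = (Q_r C_r + Q_w C_w)/(Q_r + Q_w)
= (3.64×6.09 + 0.127×0.876)/(3.64 + 0.127) = 22.28/3.767 = 5.914 mg/L.

5.91 mg/L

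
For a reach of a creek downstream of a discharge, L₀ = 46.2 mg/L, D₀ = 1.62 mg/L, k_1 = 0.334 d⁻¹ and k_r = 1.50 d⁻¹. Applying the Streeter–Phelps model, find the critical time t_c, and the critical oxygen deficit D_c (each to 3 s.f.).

t_c ≈ 1.18 d; D_c ≈ 6.95 mg/L

At the critical point dD/dt = 0, so k_1 L₀ e^(−k_1 t) = k_r D. Substituting D(t) from the Streeter–Phelps equation and solving for t gives
t_c = ln[(k_r/k_1)(1 − D₀(k_r−k_1)/(k_1 L₀))] / (k_r−k_1).
Here k_r−k_1 = 1.166 d⁻¹ and 1 − D₀(k_r−k_1)/(k_1 L₀) = 1 − 1.62×1.166/(0.334×46.2) = 0.8776, so
t_c = ln(4.491 × 0.8776) / 1.166 = 1.372 / 1.166 = 1.176 d.
D_c = (k_1/k_r) L₀ e^(−k_1 t_c) = (0.334/1.50) × 46.2 × e^(−0.334×1.176) = 0.2227 × 46.2 × 0.6751 = 6.945 mg/L.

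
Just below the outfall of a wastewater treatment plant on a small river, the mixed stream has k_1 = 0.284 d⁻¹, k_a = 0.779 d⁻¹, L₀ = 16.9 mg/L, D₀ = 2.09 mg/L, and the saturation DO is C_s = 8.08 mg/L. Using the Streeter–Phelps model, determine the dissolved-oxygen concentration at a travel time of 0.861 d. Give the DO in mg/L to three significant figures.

DO ≈ 4.38 mg/L

k_1 L₀/(k_a−k_1) = 0.284×16.9/(0.779−0.284) = 4.800/0.4950 = 9.696 mg/L.
e^(−k_1 t) = e^(−0.284×0.8610) = 0.7831; e^(−k_a t) = e^(−0.779×0.8610) = 0.5113.
D = 9.696 × (0.7831 − 0.5113) + 2.09 × 0.5113 = 2.635 + 1.069 = 3.704 mg/L.
DO = C_s − D = 8.08 − 3.704 = 4.376 mg/L.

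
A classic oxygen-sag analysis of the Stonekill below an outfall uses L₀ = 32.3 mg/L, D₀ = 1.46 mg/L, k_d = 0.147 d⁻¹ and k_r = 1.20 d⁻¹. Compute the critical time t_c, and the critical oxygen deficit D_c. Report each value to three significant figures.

t_c ≈ 1.62 d; D_c ≈ 3.12 mg/L

At the critical point dD/dt = 0, so k_d L₀ e^(−k_d t) = k_r D. Substituting D(t) from the Streeter–Phelps equation and solving for t gives
t_c = ln[(k_r/k_d)(1 − D₀(k_r−k_d)/(k_d L₀))] / (k_r−k_d).
Here k_r−k_d = 1.053 d⁻¹ and 1 − D₀(k_r−k_d)/(k_d L₀) = 1 − 1.46×1.053/(0.147×32.3) = 0.6762, so
t_c = ln(8.163 × 0.6762) / 1.053 = 1.708 / 1.053 = 1.622 d.
L(t_c) = L₀ e^(−k_d t_c) = 32.3 × 0.7878 = 25.45 mg/L, and at the critical point k_r D_c = k_d L, so D_c = (0.147/1.20) × 25.45 = 3.117 mg/L.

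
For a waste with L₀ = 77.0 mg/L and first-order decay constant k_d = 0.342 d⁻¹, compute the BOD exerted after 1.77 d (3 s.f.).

y_t = L₀(1 − e^(−k_d t)) = 77.0 × (1 − e^(−0.342×1.77))
= 77.0 × (1 − 0.5459) = 77.0 × 0.4541 = 34.97 mg/L.

y ≈ 35.0 mg/L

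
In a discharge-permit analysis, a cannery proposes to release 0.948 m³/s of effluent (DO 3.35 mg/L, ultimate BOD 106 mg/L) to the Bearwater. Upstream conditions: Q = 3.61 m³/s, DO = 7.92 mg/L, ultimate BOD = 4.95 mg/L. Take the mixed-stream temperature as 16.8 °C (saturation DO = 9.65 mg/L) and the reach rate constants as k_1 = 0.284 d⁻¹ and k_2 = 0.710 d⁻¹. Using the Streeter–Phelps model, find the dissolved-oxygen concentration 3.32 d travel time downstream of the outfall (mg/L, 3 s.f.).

DO ≈ 4.29 mg/L

Mixed DO = (3.61×7.92 + 0.948×3.35)/(3.61+0.948) = 31.77/4.558 = 6.970 mg/L.
Mixed L₀ = (3.61×4.95 + 0.948×106)/(4.558) = 118.4/4.558 = 25.97 mg/L.
Initial deficit D₀ = C_s − DO₀ = 9.65 − 6.970 = 2.680 mg/L.
D(3.32) = [0.284×25.97/(0.710−0.284)](e^(−0.284×3.32) − e^(−0.710×3.32)) + 2.680 e^(−0.710×3.32)
= 17.31 × (0.3895 − 0.09468) + 2.680 × 0.09468 = 5.358 mg/L.
DO = 9.65 − 5.358 = 4.292 mg/L.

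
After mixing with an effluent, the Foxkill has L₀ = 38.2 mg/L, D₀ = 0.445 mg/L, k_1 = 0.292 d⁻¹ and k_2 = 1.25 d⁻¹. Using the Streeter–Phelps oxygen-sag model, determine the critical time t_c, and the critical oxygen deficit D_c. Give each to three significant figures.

At the critical point dD/dt = 0, so k_1 L₀ e^(−k_1 t) = k_2 D. Substituting D(t) from the Streeter–Phelps equation and solving for t gives
t_c = ln[(k_2/k_1)(1 − D₀(k_2−k_1)/(k_1 L₀))] / (k_2−k_1).
Here k_2−k_1 = 0.9580 d⁻¹ and 1 − D₀(k_2−k_1)/(k_1 L₀) = 1 − 0.445×0.9580/(0.292×38.2) = 0.9618, so
t_c = ln(4.281 × 0.9618) / 0.9580 = 1.415 / 0.9580 = 1.477 d.
L(t_c) = L₀ e^(−k_1 t_c) = 38.2 × 0.6496 = 24.82 mg/L, and at the critical point k_2 D_c = k_1 L, so D_c = (0.292/1.25) × 24.82 = 5.797 mg/L.

t_c ≈ 1.48 d; D_c ≈ 5.80 mg/L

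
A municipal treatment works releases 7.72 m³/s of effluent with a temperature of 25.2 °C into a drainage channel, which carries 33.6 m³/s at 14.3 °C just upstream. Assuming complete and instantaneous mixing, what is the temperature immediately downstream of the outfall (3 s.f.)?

Flow-weighted mixing: C = (Q_r C_r + Q_w C_w)/(Q_r + Q_w)
= (33.6×14.3 + 7.72×25.2)/(33.6 + 7.72) = 675.0/41.32 = 16.34 °C.

16.3 °C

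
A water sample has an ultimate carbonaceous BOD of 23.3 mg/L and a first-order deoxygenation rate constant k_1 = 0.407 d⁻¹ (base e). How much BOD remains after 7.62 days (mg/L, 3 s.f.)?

L ≈ 1.05 mg/L

L_t = L₀ e^(−k_1 t) = 23.3 × e^(−0.407×7.62) = 23.3 × 0.04499 = 1.048 mg/L.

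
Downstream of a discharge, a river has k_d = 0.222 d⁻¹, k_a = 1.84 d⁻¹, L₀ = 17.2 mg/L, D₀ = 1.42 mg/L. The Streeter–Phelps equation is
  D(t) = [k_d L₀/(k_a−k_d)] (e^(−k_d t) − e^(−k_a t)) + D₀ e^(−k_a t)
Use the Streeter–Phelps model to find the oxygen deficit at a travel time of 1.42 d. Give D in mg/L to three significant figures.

D ≈ 1.65 mg/L

k_d L₀/(k_a−k_d) = 0.222×17.2/(1.84−0.222) = 3.818/1.618 = 2.360 mg/L.
e^(−k_d t) = e^(−0.222×1.420) = 0.7296; e^(−k_a t) = e^(−1.84×1.420) = 0.07333.
D = 2.360 × (0.7296 − 0.07333) + 1.42 × 0.07333 = 1.549 + 0.1041 = 1.653 mg/L.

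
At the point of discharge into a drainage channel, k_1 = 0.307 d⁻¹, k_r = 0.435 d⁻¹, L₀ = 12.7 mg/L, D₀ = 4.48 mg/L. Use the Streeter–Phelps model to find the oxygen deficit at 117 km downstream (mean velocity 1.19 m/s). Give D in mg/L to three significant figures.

Travel time t = x/v = 117 km / (1.19 m/s) = 117000 m / 1.19 m/s = 98320 s = 1.138 d.
k_1 L₀/(k_r−k_1) = 0.307×12.7/(0.435−0.307) = 3.899/0.1280 = 30.46 mg/L.
e^(−k_1 t) = e^(−0.307×1.138) = 0.7051; e^(−k_r t) = e^(−0.435×1.138) = 0.6096.
D = 30.46 × (0.7051 − 0.6096) + 4.48 × 0.6096 = 2.911 + 2.731 = 5.642 mg/L.

D ≈ 5.64 mg/L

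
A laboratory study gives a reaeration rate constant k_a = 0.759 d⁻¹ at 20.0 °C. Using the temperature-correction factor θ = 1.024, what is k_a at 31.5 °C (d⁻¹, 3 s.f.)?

k_a ≈ 0.997 d⁻¹

k_a(T₂) = k_a(T₁) · θ^(T₂−T₁) = 0.759 × 1.024^(31.5−20.0)
= 0.759 × 1.024^11.5 = 0.759 × 1.314 = 0.9970 d⁻¹.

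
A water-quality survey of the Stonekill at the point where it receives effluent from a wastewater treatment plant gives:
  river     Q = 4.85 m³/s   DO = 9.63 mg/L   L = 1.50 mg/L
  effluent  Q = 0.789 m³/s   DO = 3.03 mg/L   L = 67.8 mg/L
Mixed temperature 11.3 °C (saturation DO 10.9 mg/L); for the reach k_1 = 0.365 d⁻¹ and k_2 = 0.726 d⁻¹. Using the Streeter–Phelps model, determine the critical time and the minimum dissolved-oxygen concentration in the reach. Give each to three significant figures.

t_c ≈ 1.28 d; minimum DO ≈ 7.51 mg/L

Mixed DO = (4.85×9.63 + 0.789×3.03)/(4.85+0.789) = 49.10/5.639 = 8.707 mg/L.
Mixed L₀ = (4.85×1.50 + 0.789×67.8)/(5.639) = 60.77/5.639 = 10.78 mg/L.
Initial deficit D₀ = C_s − DO₀ = 10.9 − 8.707 = 2.193 mg/L.
t_c = (1/0.3610) ln[(0.726/0.365)(1 − 2.193×0.3610/(0.365×10.78))] = 2.770 × ln(1.589) = 1.282 d.
D_c = (0.365/0.726) × 10.78 × e^(−0.365×1.282) = 0.5028 × 10.78 × 0.6263 = 3.393 mg/L.
Minimum DO = 10.9 − 3.393 = 7.507 mg/L.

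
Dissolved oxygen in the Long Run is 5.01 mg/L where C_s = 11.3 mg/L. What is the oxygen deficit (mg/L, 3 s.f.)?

D = C_s − C = 11.3 − 5.01 = 6.29 mg/L.

D ≈ 6.29 mg/L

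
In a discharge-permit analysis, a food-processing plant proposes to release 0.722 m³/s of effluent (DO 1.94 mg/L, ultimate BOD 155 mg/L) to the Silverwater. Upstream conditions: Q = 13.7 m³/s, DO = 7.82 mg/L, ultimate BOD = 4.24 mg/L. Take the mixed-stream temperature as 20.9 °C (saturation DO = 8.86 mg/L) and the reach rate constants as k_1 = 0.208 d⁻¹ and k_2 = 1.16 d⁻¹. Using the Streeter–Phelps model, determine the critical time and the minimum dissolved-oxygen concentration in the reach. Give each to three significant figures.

Mixed DO = (13.7×7.82 + 0.722×1.94)/(13.7+0.722) = 108.5/14.42 = 7.526 mg/L.
Mixed L₀ = (13.7×4.24 + 0.722×155)/(14.42) = 170.0/14.42 = 11.79 mg/L.
Initial deficit D₀ = C_s − DO₀ = 8.86 − 7.526 = 1.334 mg/L.
t_c = (1/0.9520) ln[(1.16/0.208)(1 − 1.334×0.9520/(0.208×11.79))] = 1.050 × ln(2.687) = 1.038 d.
D_c = (0.208/1.16) × 11.79 × e^(−0.208×1.038) = 0.1793 × 11.79 × 0.8057 = 1.703 mg/L.
Minimum DO = 8.86 − 1.703 = 7.157 mg/L.

t_c ≈ 1.04 d; minimum DO ≈ 7.16 mg/L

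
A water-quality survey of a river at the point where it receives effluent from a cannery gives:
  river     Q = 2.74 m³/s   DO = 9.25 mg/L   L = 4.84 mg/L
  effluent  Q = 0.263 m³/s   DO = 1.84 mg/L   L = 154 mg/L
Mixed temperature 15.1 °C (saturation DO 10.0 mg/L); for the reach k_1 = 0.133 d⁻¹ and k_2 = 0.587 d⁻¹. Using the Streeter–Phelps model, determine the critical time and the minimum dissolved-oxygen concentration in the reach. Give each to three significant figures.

t_c ≈ 2.59 d; minimum DO ≈ 7.12 mg/L

Mixed DO = (2.74×9.25 + 0.263×1.84)/(2.74+0.263) = 25.83/3.003 = 8.601 mg/L.
Mixed L₀ = (2.74×4.84 + 0.263×154)/(3.003) = 53.76/3.003 = 17.90 mg/L.
Initial deficit D₀ = C_s − DO₀ = 10.0 − 8.601 = 1.399 mg/L.
t_c = (1/0.4540) ln[(0.587/0.133)(1 − 1.399×0.4540/(0.133×17.90))] = 2.203 × ln(3.236) = 2.587 d.
D_c = (0.133/0.587) × 17.90 × e^(−0.133×2.587) = 0.2266 × 17.90 × 0.7089 = 2.876 mg/L.
Minimum DO = 10.0 − 2.876 = 7.124 mg/L.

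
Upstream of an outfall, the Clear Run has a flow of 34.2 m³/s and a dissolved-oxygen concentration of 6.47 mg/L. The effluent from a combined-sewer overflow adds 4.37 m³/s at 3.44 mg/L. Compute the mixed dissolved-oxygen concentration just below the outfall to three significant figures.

6.13 mg/L

Flow-weighted mixing: C = (Q_r C_r + Q_w C_w)/(Q_r + Q_w)
= (34.2×6.47 + 4.37×3.44)/(34.2 + 4.37) = 236.3/38.57 = 6.127 mg/L.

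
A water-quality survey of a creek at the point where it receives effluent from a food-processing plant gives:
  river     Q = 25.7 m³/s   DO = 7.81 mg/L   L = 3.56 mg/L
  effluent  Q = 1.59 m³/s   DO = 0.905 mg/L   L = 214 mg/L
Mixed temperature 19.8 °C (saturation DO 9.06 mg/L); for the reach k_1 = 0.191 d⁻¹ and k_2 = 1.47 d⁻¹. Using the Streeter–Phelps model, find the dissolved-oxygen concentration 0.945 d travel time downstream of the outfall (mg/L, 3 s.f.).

DO ≈ 7.26 mg/L

Mixed DO = (25.7×7.81 + 1.59×0.905)/(25.7+1.59) = 202.2/27.29 = 7.408 mg/L.
Mixed L₀ = (25.7×3.56 + 1.59×214)/(27.29) = 431.8/27.29 = 15.82 mg/L.
Initial deficit D₀ = C_s − DO₀ = 9.06 − 7.408 = 1.652 mg/L.
D(0.945) = [0.191×15.82/(1.47−0.191)](e^(−0.191×0.945) − e^(−1.47×0.945)) + 1.652 e^(−1.47×0.945)
= 2.363 × (0.8349 − 0.2493) + 1.652 × 0.2493 = 1.795 mg/L.
DO = 9.06 − 1.795 = 7.265 mg/L.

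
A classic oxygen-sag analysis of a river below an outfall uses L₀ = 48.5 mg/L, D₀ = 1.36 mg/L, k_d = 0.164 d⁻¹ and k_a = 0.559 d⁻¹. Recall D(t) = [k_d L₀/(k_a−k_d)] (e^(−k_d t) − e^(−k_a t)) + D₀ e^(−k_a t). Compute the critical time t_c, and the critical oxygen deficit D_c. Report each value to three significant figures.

At the critical point dD/dt = 0, so k_d L₀ e^(−k_d t) = k_a D. Substituting D(t) from the Streeter–Phelps equation and solving for t gives
t_c = ln[(k_a/k_d)(1 − D₀(k_a−k_d)/(k_d L₀))] / (k_a−k_d).
Here k_a−k_d = 0.3950 d⁻¹ and 1 − D₀(k_a−k_d)/(k_d L₀) = 1 − 1.36×0.3950/(0.164×48.5) = 0.9325, so
t_c = ln(3.409 × 0.9325) / 0.3950 = 1.156 / 0.3950 = 2.927 d.
L(t_c) = L₀ e^(−k_d t_c) = 48.5 × 0.6187 = 30.01 mg/L, and at the critical point k_a D_c = k_d L, so D_c = (0.164/0.559) × 30.01 = 8.804 mg/L.

t_c ≈ 2.93 d; D_c ≈ 8.80 mg/L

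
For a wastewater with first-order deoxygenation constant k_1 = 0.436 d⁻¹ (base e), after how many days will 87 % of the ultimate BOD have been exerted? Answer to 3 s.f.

y/L₀ = 1 − e^(−k_1 t) = 0.87 ⇒ e^(−k_1 t) = 0.130
t = −ln(0.130) / 0.436 = 2.040 / 0.436 = 4.679 d.

t ≈ 4.68 d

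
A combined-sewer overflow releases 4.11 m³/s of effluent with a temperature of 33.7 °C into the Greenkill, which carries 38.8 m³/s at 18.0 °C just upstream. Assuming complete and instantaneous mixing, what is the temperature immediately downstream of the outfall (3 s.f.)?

Flow-weighted mixing: C = (Q_r C_r + Q_w C_w)/(Q_r + Q_w)
= (38.8×18.0 + 4.11×33.7)/(38.8 + 4.11) = 836.9/42.91 = 19.50 °C.

19.5 °C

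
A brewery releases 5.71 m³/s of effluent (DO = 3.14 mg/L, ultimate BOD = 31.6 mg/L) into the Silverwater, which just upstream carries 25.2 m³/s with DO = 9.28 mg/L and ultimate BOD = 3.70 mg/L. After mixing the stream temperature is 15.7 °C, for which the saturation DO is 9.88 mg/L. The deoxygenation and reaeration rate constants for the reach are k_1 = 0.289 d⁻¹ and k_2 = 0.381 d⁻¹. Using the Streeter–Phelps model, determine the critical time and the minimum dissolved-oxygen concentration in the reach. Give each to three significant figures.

t_c ≈ 2.30 d; minimum DO ≈ 6.43 mg/L

Mixed DO = (25.2×9.28 + 5.71×3.14)/(25.2+5.71) = 251.8/30.91 = 8.146 mg/L.
Mixed L₀ = (25.2×3.70 + 5.71×31.6)/(30.91) = 273.7/30.91 = 8.854 mg/L.
Initial deficit D₀ = C_s − DO₀ = 9.88 − 8.146 = 1.734 mg/L.
t_c = (1/0.09200) ln[(0.381/0.289)(1 − 1.734×0.09200/(0.289×8.854))] = 10.87 × ln(1.236) = 2.304 d.
D_c = (0.289/0.381) × 8.854 × e^(−0.289×2.304) = 0.7585 × 8.854 × 0.5138 = 3.451 mg/L.
Minimum DO = 9.88 − 3.451 = 6.429 mg/L.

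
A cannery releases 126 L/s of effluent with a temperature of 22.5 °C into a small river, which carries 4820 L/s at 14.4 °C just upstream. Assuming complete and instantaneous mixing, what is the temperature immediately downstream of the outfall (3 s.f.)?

Flow-weighted mixing: C = (Q_r C_r + Q_w C_w)/(Q_r + Q_w)
= (4820×14.4 + 126×22.5)/(4820 + 126) = 72240/4946 = 14.61 °C.

14.6 °C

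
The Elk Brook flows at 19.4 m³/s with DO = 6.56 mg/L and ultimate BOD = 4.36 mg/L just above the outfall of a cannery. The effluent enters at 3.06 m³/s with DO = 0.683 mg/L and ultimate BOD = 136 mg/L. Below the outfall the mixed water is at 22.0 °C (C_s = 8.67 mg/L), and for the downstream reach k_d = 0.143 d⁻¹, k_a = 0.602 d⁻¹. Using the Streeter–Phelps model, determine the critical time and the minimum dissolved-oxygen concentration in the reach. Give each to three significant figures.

t_c ≈ 1.95 d; minimum DO ≈ 4.66 mg/L

Mixed DO = (19.4×6.56 + 3.06×0.683)/(19.4+3.06) = 129.4/22.46 = 5.759 mg/L.
Mixed L₀ = (19.4×4.36 + 3.06×136)/(22.46) = 500.7/22.46 = 22.29 mg/L.
Initial deficit D₀ = C_s − DO₀ = 8.67 − 5.759 = 2.911 mg/L.
t_c = (1/0.4590) ln[(0.602/0.143)(1 − 2.911×0.4590/(0.143×22.29))] = 2.179 × ln(2.446) = 1.948 d.
D_c = (0.143/0.602) × 22.29 × e^(−0.143×1.948) = 0.2375 × 22.29 × 0.7568 = 4.008 mg/L.
Minimum DO = 8.67 − 4.008 = 4.662 mg/L.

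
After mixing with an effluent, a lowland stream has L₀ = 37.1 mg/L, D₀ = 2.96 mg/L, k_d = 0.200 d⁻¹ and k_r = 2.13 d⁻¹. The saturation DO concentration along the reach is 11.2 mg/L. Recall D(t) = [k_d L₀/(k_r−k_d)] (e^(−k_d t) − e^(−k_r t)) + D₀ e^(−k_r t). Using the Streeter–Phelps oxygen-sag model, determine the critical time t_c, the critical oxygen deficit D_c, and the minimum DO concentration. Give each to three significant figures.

t_c ≈ 0.464 d; D_c ≈ 3.17 mg/L; min DO ≈ 8.03 mg/L

At the critical point dD/dt = 0, so k_d L₀ e^(−k_d t) = k_r D. Substituting D(t) from the Streeter–Phelps equation and solving for t gives
t_c = ln[(k_r/k_d)(1 − D₀(k_r−k_d)/(k_d L₀))] / (k_r−k_d).
Here k_r−k_d = 1.930 d⁻¹ and 1 − D₀(k_r−k_d)/(k_d L₀) = 1 − 2.96×1.930/(0.200×37.1) = 0.2301, so
t_c = ln(10.65 × 0.2301) / 1.930 = 0.8962 / 1.930 = 0.4644 d.
D_c = (k_d/k_r) L₀ e^(−k_d t_c) = (0.200/2.13) × 37.1 × e^(−0.200×0.4644) = 0.09390 × 37.1 × 0.9113 = 3.175 mg/L.
Minimum DO = C_s − D_c = 11.2 − 3.175 = 8.025 mg/L.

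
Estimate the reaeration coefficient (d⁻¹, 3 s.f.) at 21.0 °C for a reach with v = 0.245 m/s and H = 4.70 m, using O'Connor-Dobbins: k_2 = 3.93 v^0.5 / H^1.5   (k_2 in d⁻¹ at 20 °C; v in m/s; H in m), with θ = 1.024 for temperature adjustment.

k_2(20) = 3.93 × 0.245^0.5 / 4.70^1.5 = 3.93 × 0.4950 / 10.19 = 0.1909 d⁻¹.
k_2(21.0) = 0.1909 × 1.024^(21.0−20) = 0.1909 × 1.024 = 0.1955 d⁻¹.

k_2 ≈ 0.195 d⁻¹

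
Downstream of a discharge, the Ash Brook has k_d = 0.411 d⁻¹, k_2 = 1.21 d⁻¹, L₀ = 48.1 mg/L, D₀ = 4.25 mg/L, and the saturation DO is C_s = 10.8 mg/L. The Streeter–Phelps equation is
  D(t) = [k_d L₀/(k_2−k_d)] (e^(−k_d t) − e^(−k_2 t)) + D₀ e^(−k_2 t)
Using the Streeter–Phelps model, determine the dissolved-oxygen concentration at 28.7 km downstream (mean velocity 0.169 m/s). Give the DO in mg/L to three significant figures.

DO ≈ 1.67 mg/L

Travel time t = x/v = 28.7 km / (0.169 m/s) = 28700 m / 0.169 m/s = 169800 s = 1.966 d.
k_d L₀/(k_2−k_d) = 0.411×48.1/(1.21−0.411) = 19.77/0.7990 = 24.74 mg/L.
e^(−k_d t) = e^(−0.411×1.966) = 0.4458; e^(−k_2 t) = e^(−1.21×1.966) = 0.09271.
D = 24.74 × (0.4458 − 0.09271) + 4.25 × 0.09271 = 8.737 + 0.3940 = 9.131 mg/L.
DO = C_s − D = 10.8 − 9.131 = 1.669 mg/L.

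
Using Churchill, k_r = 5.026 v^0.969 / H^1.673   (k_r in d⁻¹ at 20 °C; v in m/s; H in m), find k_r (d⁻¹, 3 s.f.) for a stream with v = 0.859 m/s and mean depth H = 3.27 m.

k_r ≈ 0.598 d⁻¹

k_r = 5.026 × 0.859^0.969 / 3.27^1.673 = 5.026 × 0.8631 / 7.258 = 0.5976 d⁻¹.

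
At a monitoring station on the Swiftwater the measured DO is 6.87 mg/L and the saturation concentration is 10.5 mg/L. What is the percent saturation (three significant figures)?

% saturation = C/C_s × 100 = 6.87/10.5 × 100 = 65.4 %.

65.4 % saturation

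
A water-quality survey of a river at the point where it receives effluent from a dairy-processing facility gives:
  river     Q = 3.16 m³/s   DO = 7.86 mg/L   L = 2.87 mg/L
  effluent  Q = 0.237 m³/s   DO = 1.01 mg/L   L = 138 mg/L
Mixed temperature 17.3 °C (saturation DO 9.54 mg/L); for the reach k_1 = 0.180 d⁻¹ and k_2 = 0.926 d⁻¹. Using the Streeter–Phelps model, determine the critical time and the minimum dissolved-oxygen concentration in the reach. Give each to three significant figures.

t_c ≈ 0.454 d; minimum DO ≈ 7.34 mg/L

Mixed DO = (3.16×7.86 + 0.237×1.01)/(3.16+0.237) = 25.08/3.397 = 7.382 mg/L.
Mixed L₀ = (3.16×2.87 + 0.237×138)/(3.397) = 41.78/3.397 = 12.30 mg/L.
Initial deficit D₀ = C_s − DO₀ = 9.54 − 7.382 = 2.158 mg/L.
t_c = (1/0.7460) ln[(0.926/0.180)(1 − 2.158×0.7460/(0.180×12.30))] = 1.340 × ln(1.403) = 0.4541 d.
D_c = (0.180/0.926) × 12.30 × e^(−0.180×0.4541) = 0.1944 × 12.30 × 0.9215 = 2.203 mg/L.
Minimum DO = 9.54 − 2.203 = 7.337 mg/L.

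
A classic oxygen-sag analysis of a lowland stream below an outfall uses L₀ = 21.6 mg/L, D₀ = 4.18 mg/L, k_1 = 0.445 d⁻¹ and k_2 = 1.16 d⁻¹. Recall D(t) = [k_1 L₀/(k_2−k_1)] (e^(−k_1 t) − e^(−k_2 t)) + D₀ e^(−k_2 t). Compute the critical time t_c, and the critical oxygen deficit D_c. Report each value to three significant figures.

t_c = [1/(k_2−k_1)] ln[(k_2/k_1)(1 − D₀(k_2−k_1)/(k_1 L₀))]
= [1/(1.16−0.445)] ln[(1.16/0.445)(1 − 4.18×0.7150/(0.445×21.6))]
= (1/0.7150) ln[2.607 × 0.6891] = 1.399 × ln(1.796) = 1.399 × 0.5857 = 0.8191 d.
L(t_c) = L₀ e^(−k_1 t_c) = 21.6 × 0.6945 = 15.00 mg/L, and at the critical point k_2 D_c = k_1 L, so D_c = (0.445/1.16) × 15.00 = 5.755 mg/L.

t_c ≈ 0.819 d; D_c ≈ 5.76 mg/L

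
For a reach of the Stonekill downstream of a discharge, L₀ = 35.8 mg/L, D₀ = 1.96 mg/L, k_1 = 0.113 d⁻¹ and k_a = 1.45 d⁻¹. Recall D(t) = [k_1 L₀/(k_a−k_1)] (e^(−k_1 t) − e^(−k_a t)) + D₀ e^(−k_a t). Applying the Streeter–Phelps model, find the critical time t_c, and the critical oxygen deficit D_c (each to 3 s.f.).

At the critical point dD/dt = 0, so k_1 L₀ e^(−k_1 t) = k_a D. Substituting D(t) from the Streeter–Phelps equation and solving for t gives
t_c = ln[(k_a/k_1)(1 − D₀(k_a−k_1)/(k_1 L₀))] / (k_a−k_1).
Here k_a−k_1 = 1.337 d⁻¹ and 1 − D₀(k_a−k_1)/(k_1 L₀) = 1 − 1.96×1.337/(0.113×35.8) = 0.3522, so
t_c = ln(12.83 × 0.3522) / 1.337 = 1.508 / 1.337 = 1.128 d.
L(t_c) = L₀ e^(−k_1 t_c) = 35.8 × 0.8803 = 31.51 mg/L, and at the critical point k_a D_c = k_1 L, so D_c = (0.113/1.45) × 31.51 = 2.456 mg/L.

t_c ≈ 1.13 d; D_c ≈ 2.46 mg/L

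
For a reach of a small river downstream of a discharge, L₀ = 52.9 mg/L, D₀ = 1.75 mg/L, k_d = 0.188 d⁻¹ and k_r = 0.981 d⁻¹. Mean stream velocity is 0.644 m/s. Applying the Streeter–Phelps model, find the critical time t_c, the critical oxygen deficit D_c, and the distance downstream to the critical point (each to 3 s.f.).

t_c ≈ 1.89 d; D_c ≈ 7.10 mg/L; x_c ≈ 105 km

t_c = [1/(k_r−k_d)] ln[(k_r/k_d)(1 − D₀(k_r−k_d)/(k_d L₀))]
= [1/(0.981−0.188)] ln[(0.981/0.188)(1 − 1.75×0.7930/(0.188×52.9))]
= (1/0.7930) ln[5.218 × 0.8605] = 1.261 × ln(4.490) = 1.261 × 1.502 = 1.894 d.
L(t_c) = L₀ e^(−k_d t_c) = 52.9 × 0.7004 = 37.05 mg/L, and at the critical point k_r D_c = k_d L, so D_c = (0.188/0.981) × 37.05 = 7.101 mg/L.
x_c = v t_c = 0.644 m/s × 1.894 d × 86400 s/d = 105400 m ≈ 105 km.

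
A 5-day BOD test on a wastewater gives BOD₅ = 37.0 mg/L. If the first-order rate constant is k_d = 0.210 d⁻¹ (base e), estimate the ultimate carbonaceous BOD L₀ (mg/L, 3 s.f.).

L₀ ≈ 56.9 mg/L

BOD₅ = L₀(1 − e^(−5k_d)) ⇒ L₀ = BOD₅ / (1 − e^(−5×0.210))
= 37.0 / (1 − 0.3499) = 37.0 / 0.6501 = 56.92 mg/L.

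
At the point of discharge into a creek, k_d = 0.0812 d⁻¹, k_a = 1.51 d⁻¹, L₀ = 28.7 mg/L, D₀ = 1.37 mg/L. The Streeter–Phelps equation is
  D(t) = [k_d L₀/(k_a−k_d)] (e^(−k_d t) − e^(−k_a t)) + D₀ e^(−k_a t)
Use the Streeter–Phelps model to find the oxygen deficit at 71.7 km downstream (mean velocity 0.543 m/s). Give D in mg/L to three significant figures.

D ≈ 1.41 mg/L

Travel time t = x/v = 71.7 km / (0.543 m/s) = 71700 m / 0.543 m/s = 132000 s = 1.528 d.
k_d L₀/(k_a−k_d) = 0.0812×28.7/(1.51−0.0812) = 2.330/1.429 = 1.631 mg/L.
e^(−k_d t) = e^(−0.0812×1.528) = 0.8833; e^(−k_a t) = e^(−1.51×1.528) = 0.09949.
D = 1.631 × (0.8833 − 0.09949) + 1.37 × 0.09949 = 1.278 + 0.1363 = 1.415 mg/L.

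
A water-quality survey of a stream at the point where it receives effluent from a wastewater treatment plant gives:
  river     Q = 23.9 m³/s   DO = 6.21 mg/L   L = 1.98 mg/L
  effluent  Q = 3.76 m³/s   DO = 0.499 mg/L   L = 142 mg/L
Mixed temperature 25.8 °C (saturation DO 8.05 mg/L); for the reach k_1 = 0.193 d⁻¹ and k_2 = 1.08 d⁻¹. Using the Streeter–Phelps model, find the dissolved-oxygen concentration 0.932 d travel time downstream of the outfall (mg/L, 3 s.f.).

DO ≈ 4.95 mg/L

Mixed DO = (23.9×6.21 + 3.76×0.499)/(23.9+3.76) = 150.3/27.66 = 5.434 mg/L.
Mixed L₀ = (23.9×1.98 + 3.76×142)/(27.66) = 581.2/27.66 = 21.01 mg/L.
Initial deficit D₀ = C_s − DO₀ = 8.05 − 5.434 = 2.616 mg/L.
D(0.932) = [0.193×21.01/(1.08−0.193)](e^(−0.193×0.932) − e^(−1.08×0.932)) + 2.616 e^(−1.08×0.932)
= 4.572 × (0.8354 − 0.3655) + 2.616 × 0.3655 = 3.105 mg/L.
DO = 8.05 − 3.105 = 4.945 mg/L.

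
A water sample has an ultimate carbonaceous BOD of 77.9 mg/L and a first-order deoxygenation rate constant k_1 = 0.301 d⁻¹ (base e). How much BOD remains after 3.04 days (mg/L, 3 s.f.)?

L_t = L₀ e^(−k_1 t) = 77.9 × e^(−0.301×3.04) = 77.9 × 0.4005 = 31.20 mg/L.

L ≈ 31.2 mg/L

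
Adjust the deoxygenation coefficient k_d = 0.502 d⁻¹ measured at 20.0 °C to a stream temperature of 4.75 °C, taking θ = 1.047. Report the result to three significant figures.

k_d ≈ 0.249 d⁻¹

k_d(T₂) = k_d(T₁) · θ^(T₂−T₁) = 0.502 × 1.047^(4.75−20.0)
= 0.502 × 1.047^-15.2 = 0.502 × 0.4964 = 0.2492 d⁻¹.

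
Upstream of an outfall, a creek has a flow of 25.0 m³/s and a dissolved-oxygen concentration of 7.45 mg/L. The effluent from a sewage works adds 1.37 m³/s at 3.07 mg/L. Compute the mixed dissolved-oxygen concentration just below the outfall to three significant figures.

Flow-weighted mixing: C = (Q_r C_r + Q_w C_w)/(Q_r + Q_w)
= (25.0×7.45 + 1.37×3.07)/(25.0 + 1.37) = 190.5/26.37 = 7.222 mg/L.

7.22 mg/L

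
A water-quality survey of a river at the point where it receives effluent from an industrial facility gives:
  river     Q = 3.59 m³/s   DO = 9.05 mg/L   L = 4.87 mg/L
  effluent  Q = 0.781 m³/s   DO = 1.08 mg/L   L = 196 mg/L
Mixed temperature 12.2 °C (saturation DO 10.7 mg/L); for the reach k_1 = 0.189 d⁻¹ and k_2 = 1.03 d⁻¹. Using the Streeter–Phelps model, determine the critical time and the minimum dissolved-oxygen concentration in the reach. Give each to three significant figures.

t_c ≈ 1.50 d; minimum DO ≈ 5.31 mg/L

Mixed DO = (3.59×9.05 + 0.781×1.08)/(3.59+0.781) = 33.33/4.371 = 7.626 mg/L.
Mixed L₀ = (3.59×4.87 + 0.781×196)/(4.371) = 170.6/4.371 = 39.02 mg/L.
Initial deficit D₀ = C_s − DO₀ = 10.7 − 7.626 = 3.074 mg/L.
t_c = (1/0.8410) ln[(1.03/0.189)(1 − 3.074×0.8410/(0.189×39.02))] = 1.189 × ln(3.539) = 1.503 d.
D_c = (0.189/1.03) × 39.02 × e^(−0.189×1.503) = 0.1835 × 39.02 × 0.7527 = 5.390 mg/L.
Minimum DO = 10.7 − 5.390 = 5.310 mg/L.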